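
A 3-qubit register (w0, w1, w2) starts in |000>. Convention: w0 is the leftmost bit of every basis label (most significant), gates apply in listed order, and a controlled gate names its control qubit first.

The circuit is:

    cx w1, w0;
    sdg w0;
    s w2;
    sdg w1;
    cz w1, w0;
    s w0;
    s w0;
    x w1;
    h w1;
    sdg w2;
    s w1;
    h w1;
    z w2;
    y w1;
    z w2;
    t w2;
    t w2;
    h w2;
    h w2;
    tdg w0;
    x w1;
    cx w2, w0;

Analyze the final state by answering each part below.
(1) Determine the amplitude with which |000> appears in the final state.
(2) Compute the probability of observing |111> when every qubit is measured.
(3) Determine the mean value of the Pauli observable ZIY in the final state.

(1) The final state's coefficient on |000> equals 1/2 + I/2. Key observation: steps 18-19 multiply out to the identity, so the circuit reduces to the remaining gates.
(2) The probability of measuring |111> is 0.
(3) The expectation value of ZIY is 0.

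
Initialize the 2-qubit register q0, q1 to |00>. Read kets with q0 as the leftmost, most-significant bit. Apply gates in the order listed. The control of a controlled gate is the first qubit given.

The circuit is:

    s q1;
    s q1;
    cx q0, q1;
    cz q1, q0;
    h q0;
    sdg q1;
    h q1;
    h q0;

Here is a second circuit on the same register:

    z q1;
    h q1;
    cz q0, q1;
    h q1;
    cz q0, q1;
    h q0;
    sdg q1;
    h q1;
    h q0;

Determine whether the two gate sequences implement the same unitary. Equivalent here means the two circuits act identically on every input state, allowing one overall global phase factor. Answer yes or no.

Yes, they are equivalent — the unitaries differ by at most a global phase.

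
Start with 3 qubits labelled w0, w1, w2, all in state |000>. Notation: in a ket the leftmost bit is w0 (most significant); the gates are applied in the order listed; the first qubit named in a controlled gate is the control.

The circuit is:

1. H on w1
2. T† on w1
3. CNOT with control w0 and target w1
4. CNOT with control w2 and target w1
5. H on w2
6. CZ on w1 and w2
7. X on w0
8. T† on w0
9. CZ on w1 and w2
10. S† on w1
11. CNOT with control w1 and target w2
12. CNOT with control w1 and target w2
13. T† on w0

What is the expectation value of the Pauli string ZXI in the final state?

In the final state, ZXI has expectation sqrt(2)/2.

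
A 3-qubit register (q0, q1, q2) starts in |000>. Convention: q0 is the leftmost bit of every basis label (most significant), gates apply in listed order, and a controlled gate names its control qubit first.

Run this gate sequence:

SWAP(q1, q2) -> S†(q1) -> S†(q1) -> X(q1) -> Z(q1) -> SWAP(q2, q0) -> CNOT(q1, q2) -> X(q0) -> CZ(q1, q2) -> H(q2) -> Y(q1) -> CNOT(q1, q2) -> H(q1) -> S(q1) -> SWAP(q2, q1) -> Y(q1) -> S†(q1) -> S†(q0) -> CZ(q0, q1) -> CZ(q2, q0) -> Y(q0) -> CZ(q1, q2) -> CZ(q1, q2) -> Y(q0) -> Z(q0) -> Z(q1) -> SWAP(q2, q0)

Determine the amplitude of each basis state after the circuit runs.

The final amplitudes are 0 on |000>, I/2 on |001>, 0 on |010>, 1/2 on |011>, 0 on |100>, 1/2 on |101>, 0 on |110>, -I/2 on |111>. Key observation: the block from step 21 through step 24 cancels to the identity and can be dropped.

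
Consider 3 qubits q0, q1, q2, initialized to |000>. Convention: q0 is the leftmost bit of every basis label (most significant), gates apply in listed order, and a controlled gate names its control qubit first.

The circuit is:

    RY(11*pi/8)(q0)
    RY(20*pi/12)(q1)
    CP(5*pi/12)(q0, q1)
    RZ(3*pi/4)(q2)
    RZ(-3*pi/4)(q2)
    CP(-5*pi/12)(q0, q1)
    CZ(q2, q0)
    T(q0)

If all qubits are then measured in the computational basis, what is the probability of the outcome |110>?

The probability of measuring |110> is sqrt(2 - sqrt(2))/16 + 1/8. Key observation: steps 3-6 multiply out to the identity, so the circuit reduces to the remaining gates.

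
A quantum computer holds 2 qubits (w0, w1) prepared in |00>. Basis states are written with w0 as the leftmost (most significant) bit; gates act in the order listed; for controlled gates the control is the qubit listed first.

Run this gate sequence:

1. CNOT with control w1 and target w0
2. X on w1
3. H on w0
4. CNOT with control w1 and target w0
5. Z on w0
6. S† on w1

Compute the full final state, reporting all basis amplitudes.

After the circuit, the state carries amplitude 0 on |00>, -sqrt(2)*I/2 on |01>, 0 on |10>, sqrt(2)*I/2 on |11>.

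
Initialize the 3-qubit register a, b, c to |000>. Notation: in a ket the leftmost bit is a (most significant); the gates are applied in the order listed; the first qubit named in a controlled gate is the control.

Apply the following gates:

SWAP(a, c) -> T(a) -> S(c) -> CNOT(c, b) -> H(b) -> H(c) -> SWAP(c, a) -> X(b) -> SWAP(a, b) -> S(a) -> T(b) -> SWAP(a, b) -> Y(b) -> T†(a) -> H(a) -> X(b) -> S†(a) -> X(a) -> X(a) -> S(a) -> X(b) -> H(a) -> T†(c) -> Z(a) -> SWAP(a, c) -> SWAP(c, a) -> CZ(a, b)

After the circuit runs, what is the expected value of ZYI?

The observable ZYI averages to 1. Key observation: gates 15-22 undo each other exactly, leaving only the rest of the circuit to track.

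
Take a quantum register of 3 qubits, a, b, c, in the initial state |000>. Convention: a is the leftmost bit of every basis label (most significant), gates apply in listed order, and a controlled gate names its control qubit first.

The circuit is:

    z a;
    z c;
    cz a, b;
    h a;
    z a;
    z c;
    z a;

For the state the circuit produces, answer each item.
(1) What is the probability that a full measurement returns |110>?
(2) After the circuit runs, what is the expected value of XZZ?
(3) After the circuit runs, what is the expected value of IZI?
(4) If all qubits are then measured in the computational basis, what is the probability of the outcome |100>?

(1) A full measurement returns |110> with probability 0.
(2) The observable XZZ averages to 1.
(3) In the final state, IZI has expectation 1.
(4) A full measurement returns |100> with probability 1/2.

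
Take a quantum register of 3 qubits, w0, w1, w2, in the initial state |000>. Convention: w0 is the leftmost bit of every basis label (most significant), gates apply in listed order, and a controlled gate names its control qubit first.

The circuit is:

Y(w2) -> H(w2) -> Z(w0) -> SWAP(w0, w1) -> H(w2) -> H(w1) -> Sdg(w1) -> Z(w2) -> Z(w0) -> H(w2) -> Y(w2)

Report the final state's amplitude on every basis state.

The final amplitudes are 1/2 on |000>, 1/2 on |001>, -I/2 on |010>, -I/2 on |011>, 0 on |100>, 0 on |101>, 0 on |110>, 0 on |111>.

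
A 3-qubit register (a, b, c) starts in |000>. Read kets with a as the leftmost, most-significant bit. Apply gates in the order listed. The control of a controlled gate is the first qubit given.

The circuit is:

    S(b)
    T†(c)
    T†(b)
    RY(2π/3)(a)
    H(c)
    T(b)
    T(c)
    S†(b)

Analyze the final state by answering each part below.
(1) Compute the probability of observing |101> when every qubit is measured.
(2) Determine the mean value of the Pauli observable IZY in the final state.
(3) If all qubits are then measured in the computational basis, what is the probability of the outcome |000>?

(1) Outcome |101> occurs with probability 3/8.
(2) The expectation value of IZY is sqrt(2)/2.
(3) A full measurement returns |000> with probability 1/8.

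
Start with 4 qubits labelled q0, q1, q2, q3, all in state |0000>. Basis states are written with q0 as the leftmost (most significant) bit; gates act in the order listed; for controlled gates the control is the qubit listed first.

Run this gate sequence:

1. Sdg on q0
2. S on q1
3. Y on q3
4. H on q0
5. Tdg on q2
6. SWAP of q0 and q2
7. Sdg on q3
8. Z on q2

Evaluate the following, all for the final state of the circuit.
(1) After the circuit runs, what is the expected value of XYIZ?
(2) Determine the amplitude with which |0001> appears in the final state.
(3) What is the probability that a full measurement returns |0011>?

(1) The observable XYIZ averages to 0.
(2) |0001> carries amplitude sqrt(2)/2 in the final state.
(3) Outcome |0011> occurs with probability 1/2.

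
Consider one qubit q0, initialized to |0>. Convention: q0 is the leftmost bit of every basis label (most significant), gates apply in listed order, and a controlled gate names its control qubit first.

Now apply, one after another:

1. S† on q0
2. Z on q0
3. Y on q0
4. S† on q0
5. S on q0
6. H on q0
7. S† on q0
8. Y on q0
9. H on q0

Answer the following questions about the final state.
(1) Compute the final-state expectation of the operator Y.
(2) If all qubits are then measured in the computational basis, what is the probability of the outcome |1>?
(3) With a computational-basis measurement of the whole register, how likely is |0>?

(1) The observable Y averages to -1.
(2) A full measurement returns |1> with probability 1/2.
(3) The probability of measuring |0> is 1/2.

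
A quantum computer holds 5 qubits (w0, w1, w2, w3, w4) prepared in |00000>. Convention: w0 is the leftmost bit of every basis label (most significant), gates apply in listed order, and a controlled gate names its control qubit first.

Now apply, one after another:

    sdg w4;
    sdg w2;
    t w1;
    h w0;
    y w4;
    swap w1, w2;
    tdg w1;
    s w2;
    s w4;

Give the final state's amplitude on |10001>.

|10001> carries amplitude -sqrt(2)/2 in the final state.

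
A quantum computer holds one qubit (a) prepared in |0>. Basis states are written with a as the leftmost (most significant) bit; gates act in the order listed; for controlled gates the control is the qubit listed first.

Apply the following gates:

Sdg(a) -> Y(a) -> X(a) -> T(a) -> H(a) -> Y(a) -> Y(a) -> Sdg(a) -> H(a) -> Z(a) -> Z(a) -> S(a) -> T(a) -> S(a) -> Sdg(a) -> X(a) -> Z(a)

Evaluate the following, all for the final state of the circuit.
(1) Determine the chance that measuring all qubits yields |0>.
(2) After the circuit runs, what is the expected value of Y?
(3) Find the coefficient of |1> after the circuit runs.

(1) A full measurement returns |0> with probability 1/2.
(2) The observable Y averages to -sqrt(2)/2.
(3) The final state's coefficient on |1> equals -1/2 - I/2.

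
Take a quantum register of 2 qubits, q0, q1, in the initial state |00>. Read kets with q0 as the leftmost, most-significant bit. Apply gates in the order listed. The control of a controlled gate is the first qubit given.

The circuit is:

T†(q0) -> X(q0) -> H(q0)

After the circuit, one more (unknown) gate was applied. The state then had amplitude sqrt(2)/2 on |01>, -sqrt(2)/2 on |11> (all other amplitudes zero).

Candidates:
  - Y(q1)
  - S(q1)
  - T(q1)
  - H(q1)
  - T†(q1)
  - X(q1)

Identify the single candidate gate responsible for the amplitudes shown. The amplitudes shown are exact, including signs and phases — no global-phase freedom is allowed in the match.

The applied gate was X(q1).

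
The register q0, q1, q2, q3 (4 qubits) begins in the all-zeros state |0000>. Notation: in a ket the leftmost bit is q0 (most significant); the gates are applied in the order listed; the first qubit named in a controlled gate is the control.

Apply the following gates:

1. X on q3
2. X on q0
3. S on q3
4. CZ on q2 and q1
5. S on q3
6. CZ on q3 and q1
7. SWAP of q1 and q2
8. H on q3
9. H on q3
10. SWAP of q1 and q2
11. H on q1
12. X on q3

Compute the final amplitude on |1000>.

The final state's coefficient on |1000> equals -sqrt(2)/2. Key observation: the block from step 7 through step 10 cancels to the identity and can be dropped.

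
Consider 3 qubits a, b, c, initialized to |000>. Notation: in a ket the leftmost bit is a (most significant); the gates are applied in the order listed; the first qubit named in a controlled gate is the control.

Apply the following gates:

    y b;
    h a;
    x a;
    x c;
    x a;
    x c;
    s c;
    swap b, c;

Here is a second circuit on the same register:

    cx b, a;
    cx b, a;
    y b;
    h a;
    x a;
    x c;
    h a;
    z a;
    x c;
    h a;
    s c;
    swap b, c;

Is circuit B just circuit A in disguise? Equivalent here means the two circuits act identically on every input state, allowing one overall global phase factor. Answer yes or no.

Yes — the two circuits implement the same unitary up to a global phase.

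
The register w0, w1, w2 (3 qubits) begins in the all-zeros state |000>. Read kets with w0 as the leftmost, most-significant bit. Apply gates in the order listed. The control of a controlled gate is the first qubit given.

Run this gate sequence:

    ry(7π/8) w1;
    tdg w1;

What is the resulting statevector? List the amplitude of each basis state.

The final amplitudes are cos(7*pi/16) on |000>, -exp(3*I*pi/4)*cos(pi/16) on |010>, and 0 on every other basis state.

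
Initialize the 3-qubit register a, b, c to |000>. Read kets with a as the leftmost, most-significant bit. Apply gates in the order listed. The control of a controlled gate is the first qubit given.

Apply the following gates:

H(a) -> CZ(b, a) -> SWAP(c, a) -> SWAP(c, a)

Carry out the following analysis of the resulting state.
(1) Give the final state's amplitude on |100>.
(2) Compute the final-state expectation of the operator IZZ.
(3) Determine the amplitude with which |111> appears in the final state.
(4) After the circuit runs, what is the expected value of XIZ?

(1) The amplitude on |100> is sqrt(2)/2.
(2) In the final state, IZZ has expectation 1.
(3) |111> carries amplitude 0 in the final state.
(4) The expectation value of XIZ is 1.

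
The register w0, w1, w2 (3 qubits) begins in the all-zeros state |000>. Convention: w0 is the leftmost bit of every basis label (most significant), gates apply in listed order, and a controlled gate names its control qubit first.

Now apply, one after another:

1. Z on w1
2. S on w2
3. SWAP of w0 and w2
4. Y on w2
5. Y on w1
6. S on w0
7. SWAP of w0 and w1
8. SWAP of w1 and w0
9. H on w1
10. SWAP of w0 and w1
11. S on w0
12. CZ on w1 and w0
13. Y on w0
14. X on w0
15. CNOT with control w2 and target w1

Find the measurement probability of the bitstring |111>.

The probability of measuring |111> is 1/2.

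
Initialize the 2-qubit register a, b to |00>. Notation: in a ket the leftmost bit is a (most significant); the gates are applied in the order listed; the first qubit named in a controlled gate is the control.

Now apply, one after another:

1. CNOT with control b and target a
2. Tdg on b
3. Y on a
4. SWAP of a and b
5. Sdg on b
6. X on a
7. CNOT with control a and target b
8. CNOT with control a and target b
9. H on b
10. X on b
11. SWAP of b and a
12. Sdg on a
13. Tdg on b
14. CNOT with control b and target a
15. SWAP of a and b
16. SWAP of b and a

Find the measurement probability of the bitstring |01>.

The probability of measuring |01> is 1/2.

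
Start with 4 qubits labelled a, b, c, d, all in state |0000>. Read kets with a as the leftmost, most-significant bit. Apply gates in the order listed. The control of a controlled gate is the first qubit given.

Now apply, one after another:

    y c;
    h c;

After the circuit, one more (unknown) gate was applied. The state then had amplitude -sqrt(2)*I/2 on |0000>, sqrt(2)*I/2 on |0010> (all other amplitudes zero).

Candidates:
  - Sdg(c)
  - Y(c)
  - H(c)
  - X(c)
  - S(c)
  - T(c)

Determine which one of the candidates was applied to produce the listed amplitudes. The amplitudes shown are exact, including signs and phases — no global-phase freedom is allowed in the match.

It was X(c) that produced the state shown.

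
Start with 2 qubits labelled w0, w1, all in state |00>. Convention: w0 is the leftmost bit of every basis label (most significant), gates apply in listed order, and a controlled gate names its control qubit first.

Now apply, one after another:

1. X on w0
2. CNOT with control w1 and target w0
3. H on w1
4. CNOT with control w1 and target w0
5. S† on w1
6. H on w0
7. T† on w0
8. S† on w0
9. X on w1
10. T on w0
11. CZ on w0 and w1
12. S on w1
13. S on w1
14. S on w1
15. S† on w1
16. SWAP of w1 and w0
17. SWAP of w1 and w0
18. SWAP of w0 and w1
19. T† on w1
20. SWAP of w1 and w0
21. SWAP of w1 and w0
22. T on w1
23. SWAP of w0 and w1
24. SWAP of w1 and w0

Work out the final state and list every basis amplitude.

The resulting statevector has amplitude -I/2 on |00>, -1/2 on |01>, -1/2 on |10>, I/2 on |11>. Key observation: steps 17-24 multiply out to the identity, so the circuit reduces to the remaining gates.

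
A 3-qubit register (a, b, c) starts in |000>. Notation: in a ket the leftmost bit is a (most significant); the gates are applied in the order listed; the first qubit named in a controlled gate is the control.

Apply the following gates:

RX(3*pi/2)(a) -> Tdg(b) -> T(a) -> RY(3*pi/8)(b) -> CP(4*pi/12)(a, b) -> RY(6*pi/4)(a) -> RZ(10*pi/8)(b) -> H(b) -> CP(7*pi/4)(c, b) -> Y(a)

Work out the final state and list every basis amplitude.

The final amplitudes are sqrt(2)*exp(-3*I*pi/8)*cos(3*pi/16)/4 + sqrt(2)*exp(-19*I*pi/24)*sin(3*pi/16)/4 + sqrt(2)*I*exp(-5*I*pi/8)*cos(3*pi/16)/4 + sqrt(2)*I*exp(5*I*pi/8)*sin(3*pi/16)/4 on |000>, 0 on |001>, sqrt(2)*exp(-3*I*pi/8)*cos(3*pi/16)/4 + sqrt(2)*I*exp(-5*I*pi/8)*cos(3*pi/16)/4 - sqrt(2)*I*exp(5*I*pi/8)*sin(3*pi/16)/4 - sqrt(2)*exp(-19*I*pi/24)*sin(3*pi/16)/4 on |010>, 0 on |011>, sqrt(2)*I*exp(-5*I*pi/8)*cos(3*pi/16)/4 + sqrt(2)*I*exp(5*I*pi/8)*sin(3*pi/16)/4 - sqrt(2)*exp(-19*I*pi/24)*sin(3*pi/16)/4 - sqrt(2)*exp(-3*I*pi/8)*cos(3*pi/16)/4 on |100>, 0 on |101>, sqrt(2)*exp(-19*I*pi/24)*sin(3*pi/16)/4 + sqrt(2)*I*exp(-5*I*pi/8)*cos(3*pi/16)/4 - sqrt(2)*I*exp(5*I*pi/8)*sin(3*pi/16)/4 - sqrt(2)*exp(-3*I*pi/8)*cos(3*pi/16)/4 on |110>, 0 on |111>.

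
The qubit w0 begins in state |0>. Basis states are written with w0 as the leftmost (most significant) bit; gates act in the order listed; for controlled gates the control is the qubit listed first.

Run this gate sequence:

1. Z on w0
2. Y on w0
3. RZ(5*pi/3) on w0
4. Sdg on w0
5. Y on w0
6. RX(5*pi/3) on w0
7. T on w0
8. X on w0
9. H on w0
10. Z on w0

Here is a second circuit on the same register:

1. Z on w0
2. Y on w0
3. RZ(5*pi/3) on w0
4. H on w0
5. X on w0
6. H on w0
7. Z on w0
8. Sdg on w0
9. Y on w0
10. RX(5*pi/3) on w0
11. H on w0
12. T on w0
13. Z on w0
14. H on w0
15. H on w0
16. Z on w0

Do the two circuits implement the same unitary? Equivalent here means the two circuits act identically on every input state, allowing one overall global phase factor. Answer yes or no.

No: there is an input state on which the two circuits produce genuinely different outputs (not merely differing by a phase).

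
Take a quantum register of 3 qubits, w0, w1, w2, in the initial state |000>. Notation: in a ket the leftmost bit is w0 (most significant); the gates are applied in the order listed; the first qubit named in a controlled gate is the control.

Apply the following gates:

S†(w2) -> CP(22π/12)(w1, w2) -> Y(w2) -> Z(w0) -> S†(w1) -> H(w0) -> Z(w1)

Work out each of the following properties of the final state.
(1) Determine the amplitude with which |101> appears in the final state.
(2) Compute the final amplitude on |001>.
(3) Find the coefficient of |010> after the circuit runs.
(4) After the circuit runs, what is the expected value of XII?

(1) The final state's coefficient on |101> equals sqrt(2)*I/2.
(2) |001> carries amplitude sqrt(2)*I/2 in the final state.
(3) The final state's coefficient on |010> equals 0.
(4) The expectation value of XII is 1.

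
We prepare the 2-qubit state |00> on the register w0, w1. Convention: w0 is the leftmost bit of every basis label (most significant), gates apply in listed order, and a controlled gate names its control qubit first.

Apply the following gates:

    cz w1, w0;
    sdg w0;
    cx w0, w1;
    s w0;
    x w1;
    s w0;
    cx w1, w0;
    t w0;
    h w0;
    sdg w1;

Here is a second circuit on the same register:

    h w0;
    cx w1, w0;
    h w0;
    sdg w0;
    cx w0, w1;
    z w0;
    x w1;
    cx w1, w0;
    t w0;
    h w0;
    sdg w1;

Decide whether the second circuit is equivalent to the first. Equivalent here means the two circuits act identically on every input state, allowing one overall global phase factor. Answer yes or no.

Yes, they are equivalent — the unitaries differ by at most a global phase.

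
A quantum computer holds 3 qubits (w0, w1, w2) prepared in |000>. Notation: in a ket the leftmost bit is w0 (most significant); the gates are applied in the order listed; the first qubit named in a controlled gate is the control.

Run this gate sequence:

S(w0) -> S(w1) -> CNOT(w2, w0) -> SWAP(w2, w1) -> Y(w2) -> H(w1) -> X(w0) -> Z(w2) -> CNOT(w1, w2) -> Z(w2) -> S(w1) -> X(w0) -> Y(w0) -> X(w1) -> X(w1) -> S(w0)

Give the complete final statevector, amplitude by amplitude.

The resulting statevector has amplitude -sqrt(2)*I/2 on |101>, -sqrt(2)/2 on |110>, and 0 on every other basis state.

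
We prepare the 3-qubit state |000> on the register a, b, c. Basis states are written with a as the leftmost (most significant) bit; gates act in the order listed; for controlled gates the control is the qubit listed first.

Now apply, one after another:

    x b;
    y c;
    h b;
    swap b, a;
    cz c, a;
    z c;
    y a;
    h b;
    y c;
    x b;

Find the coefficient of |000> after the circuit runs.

The amplitude on |000> is I/2.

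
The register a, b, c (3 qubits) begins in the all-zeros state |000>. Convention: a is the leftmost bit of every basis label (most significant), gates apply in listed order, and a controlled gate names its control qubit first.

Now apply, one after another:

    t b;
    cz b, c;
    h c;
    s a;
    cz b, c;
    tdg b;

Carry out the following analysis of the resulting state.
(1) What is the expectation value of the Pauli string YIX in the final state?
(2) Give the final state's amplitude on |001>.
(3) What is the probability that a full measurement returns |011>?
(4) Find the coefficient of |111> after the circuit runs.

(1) The observable YIX averages to 0.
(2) |001> carries amplitude sqrt(2)/2 in the final state.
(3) Outcome |011> occurs with probability 0.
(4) |111> carries amplitude 0 in the final state.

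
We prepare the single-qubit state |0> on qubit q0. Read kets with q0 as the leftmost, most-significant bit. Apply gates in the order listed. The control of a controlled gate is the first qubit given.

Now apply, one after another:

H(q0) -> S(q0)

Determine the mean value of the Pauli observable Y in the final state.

The observable Y averages to 1.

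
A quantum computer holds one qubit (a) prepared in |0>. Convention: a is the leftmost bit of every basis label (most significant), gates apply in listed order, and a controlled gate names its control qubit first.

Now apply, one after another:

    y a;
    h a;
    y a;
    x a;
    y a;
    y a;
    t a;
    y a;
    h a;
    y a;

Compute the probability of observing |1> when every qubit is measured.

A full measurement returns |1> with probability 1/2 - sqrt(2)/4.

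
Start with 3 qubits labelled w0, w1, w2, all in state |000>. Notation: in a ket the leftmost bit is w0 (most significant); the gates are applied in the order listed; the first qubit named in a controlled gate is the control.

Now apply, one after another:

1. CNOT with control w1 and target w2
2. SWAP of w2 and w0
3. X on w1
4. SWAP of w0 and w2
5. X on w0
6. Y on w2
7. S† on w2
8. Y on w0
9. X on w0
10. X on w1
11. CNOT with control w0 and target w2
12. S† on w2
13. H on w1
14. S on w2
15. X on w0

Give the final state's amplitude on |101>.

The amplitude on |101> is 0.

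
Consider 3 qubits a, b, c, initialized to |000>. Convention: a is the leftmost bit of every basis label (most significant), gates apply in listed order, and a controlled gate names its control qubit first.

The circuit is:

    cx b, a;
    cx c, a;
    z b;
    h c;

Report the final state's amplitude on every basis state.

After the circuit, the state carries amplitude sqrt(2)/2 on |000>, sqrt(2)/2 on |001>, and 0 on every other basis state.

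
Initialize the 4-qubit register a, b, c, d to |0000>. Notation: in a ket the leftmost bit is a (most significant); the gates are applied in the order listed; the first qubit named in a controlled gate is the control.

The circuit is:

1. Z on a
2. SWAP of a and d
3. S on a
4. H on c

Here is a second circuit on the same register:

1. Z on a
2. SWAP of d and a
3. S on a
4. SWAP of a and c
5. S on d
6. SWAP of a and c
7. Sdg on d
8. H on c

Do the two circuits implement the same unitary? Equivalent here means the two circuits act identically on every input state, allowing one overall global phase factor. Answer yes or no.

Yes — the two circuits implement the same unitary up to a global phase.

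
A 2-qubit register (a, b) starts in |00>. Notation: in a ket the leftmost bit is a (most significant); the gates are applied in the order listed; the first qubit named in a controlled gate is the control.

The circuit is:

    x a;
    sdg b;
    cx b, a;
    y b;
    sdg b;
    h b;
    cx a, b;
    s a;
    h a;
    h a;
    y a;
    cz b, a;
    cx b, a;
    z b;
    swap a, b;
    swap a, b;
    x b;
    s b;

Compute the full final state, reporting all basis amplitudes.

The final amplitudes are 0 on |00>, -sqrt(2)*I/2 on |01>, -sqrt(2)/2 on |10>, 0 on |11>. Key observation: gates 9-10 undo each other exactly, leaving only the rest of the circuit to track.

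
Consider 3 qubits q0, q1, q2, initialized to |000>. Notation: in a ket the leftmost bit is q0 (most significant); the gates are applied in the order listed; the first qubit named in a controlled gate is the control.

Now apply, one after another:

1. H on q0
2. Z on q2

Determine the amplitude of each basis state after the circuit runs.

The resulting statevector has amplitude sqrt(2)/2 on |000>, sqrt(2)/2 on |100>, and 0 on every other basis state.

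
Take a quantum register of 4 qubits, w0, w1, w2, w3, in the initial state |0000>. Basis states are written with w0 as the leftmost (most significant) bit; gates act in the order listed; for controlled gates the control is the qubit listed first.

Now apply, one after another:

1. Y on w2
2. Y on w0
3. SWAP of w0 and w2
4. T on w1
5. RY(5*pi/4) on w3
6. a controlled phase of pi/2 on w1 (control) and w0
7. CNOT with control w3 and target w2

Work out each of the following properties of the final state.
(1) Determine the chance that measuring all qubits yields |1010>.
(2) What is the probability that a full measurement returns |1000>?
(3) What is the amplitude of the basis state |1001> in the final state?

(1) A full measurement returns |1010> with probability 1/2 - sqrt(2)/4.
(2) A full measurement returns |1000> with probability 0.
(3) The amplitude on |1001> is -sqrt(sqrt(2) + 2)/2.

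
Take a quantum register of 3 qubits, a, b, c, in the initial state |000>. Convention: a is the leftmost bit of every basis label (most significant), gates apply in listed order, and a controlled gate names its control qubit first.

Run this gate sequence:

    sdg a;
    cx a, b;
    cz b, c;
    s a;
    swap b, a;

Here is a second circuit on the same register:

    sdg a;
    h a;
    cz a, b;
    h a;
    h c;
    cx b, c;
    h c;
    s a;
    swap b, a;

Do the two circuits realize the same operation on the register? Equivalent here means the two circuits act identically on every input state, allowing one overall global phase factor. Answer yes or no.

No, they are not equivalent — no single phase factor reconciles the two unitaries.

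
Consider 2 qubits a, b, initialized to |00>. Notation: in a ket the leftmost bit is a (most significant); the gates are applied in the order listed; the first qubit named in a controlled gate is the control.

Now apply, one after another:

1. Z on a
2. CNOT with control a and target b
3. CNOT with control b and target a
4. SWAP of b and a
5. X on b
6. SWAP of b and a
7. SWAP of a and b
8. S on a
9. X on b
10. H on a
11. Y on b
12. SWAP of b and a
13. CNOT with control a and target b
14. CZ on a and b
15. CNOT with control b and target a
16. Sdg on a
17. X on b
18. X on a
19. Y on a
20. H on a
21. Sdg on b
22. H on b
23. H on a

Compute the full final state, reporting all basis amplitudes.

The resulting statevector has amplitude -1/2 on |00>, -1/2 on |01>, 1/2 on |10>, -1/2 on |11>.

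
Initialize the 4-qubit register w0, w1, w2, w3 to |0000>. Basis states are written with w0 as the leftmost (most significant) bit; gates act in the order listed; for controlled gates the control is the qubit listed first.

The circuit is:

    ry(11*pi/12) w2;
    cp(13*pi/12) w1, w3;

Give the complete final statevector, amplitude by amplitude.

After the circuit, the state carries amplitude -sqrt(6 - 3*sqrt(2))/4 + sqrt(sqrt(2) + 2)/4 on |0000>, sqrt(2 - sqrt(2))/4 + sqrt(3*sqrt(2) + 6)/4 on |0010>, and 0 on every other basis state.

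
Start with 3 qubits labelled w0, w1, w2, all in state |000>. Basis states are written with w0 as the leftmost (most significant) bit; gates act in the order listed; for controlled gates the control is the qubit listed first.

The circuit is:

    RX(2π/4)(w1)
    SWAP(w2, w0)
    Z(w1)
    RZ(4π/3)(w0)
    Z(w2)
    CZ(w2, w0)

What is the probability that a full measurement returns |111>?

A full measurement returns |111> with probability 0.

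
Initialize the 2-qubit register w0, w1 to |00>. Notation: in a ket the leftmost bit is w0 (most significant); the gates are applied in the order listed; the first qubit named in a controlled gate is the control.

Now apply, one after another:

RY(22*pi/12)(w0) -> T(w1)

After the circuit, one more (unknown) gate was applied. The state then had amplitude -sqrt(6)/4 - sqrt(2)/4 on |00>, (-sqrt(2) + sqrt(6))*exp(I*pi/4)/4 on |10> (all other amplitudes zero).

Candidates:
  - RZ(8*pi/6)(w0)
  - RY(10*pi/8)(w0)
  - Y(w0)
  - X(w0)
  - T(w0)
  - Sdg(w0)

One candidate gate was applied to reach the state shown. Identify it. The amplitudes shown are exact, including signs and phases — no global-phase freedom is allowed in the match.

The unique candidate consistent with the amplitudes is T(w0).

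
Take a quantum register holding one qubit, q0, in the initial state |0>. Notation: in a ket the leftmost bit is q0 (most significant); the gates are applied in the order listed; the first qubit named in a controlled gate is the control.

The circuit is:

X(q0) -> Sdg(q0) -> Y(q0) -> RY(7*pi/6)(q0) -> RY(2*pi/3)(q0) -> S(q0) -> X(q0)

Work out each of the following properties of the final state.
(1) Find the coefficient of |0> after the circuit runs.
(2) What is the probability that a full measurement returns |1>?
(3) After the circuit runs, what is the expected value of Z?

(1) |0> carries amplitude I*(-sqrt(6) + sqrt(2))/4 in the final state.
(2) Outcome |1> occurs with probability sqrt(3)/4 + 1/2.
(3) The expectation value of Z is -sqrt(3)/2.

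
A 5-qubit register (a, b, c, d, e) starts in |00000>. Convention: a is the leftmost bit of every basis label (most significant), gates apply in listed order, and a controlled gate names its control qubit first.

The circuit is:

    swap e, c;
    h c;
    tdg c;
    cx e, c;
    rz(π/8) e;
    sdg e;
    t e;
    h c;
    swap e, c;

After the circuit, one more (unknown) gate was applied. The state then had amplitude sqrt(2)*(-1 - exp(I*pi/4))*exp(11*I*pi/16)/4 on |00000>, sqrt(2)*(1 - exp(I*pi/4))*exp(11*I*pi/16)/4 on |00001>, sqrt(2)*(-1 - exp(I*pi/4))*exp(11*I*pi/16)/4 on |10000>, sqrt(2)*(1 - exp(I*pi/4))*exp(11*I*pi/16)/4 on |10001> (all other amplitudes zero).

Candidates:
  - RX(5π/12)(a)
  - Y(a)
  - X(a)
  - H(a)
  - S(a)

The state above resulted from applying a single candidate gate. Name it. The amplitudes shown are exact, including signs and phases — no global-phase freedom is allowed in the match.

The unique candidate consistent with the amplitudes is H(a).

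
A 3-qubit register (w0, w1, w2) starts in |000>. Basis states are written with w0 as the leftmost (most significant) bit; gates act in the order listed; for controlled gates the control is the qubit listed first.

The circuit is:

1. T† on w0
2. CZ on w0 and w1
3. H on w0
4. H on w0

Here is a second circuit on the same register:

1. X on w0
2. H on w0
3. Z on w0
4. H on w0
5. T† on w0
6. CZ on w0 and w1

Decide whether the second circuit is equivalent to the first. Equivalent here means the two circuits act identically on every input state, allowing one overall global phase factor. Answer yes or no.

Yes — the two circuits implement the same unitary up to a global phase.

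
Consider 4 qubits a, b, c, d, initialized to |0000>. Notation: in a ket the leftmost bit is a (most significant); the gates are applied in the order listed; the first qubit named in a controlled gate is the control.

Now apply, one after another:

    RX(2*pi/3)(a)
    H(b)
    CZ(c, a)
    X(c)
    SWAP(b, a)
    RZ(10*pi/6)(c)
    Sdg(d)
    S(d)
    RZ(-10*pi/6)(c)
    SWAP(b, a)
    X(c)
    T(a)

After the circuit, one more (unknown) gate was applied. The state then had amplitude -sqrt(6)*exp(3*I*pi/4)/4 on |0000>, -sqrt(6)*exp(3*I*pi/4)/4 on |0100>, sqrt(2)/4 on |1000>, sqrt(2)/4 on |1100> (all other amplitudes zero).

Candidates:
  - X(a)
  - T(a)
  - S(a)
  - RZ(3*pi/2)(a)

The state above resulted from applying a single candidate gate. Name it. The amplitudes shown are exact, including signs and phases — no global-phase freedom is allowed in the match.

It was X(a) that produced the state shown. Key observation: steps 4-11 multiply out to the identity, so the circuit reduces to the remaining gates.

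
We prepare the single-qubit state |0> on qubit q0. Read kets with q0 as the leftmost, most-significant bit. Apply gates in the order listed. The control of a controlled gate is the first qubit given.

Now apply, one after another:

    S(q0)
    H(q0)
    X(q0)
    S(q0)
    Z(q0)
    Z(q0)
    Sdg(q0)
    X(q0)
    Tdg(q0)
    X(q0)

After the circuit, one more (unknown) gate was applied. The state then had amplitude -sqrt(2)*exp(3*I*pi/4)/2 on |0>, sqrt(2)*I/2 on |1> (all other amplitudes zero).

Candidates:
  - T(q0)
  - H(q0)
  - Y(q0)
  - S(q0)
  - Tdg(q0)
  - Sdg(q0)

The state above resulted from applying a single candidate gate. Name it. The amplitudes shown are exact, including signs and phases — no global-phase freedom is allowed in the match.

The applied gate was S(q0). Key observation: gates 3-8 undo each other exactly, leaving only the rest of the circuit to track.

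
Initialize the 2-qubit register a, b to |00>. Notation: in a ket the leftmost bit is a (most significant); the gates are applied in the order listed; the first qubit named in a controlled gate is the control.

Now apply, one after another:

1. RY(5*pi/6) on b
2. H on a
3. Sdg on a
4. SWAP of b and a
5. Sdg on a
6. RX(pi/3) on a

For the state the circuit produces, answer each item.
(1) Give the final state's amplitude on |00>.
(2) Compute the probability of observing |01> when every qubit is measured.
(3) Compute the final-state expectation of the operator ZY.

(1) |00> carries amplitude 1/4 - sqrt(3)/4 in the final state.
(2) A full measurement returns |01> with probability 1/4 - sqrt(3)/8.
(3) In the final state, ZY has expectation sqrt(3)/2.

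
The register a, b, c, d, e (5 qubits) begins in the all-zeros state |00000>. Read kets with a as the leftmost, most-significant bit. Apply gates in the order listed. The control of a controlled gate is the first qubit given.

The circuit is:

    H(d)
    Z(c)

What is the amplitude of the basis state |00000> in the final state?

The final state's coefficient on |00000> equals sqrt(2)/2.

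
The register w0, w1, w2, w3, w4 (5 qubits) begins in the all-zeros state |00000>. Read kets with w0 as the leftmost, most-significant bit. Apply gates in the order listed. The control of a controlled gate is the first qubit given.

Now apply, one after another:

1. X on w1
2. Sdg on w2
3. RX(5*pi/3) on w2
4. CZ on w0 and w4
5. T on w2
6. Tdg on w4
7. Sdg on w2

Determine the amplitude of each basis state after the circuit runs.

After the circuit, the state carries amplitude -sqrt(3)/2 on |01000>, -exp(I*pi/4)/2 on |01100>, and 0 on every other basis state.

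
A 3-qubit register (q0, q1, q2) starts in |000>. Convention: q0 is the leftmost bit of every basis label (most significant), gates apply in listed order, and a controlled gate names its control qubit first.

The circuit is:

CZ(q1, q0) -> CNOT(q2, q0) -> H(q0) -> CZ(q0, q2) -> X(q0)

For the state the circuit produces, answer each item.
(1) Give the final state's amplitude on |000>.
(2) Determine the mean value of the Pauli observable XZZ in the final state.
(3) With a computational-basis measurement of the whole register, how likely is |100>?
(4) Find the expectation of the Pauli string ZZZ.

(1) |000> carries amplitude sqrt(2)/2 in the final state.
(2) The expectation value of XZZ is 1.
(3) Outcome |100> occurs with probability 1/2.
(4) The observable ZZZ averages to 0.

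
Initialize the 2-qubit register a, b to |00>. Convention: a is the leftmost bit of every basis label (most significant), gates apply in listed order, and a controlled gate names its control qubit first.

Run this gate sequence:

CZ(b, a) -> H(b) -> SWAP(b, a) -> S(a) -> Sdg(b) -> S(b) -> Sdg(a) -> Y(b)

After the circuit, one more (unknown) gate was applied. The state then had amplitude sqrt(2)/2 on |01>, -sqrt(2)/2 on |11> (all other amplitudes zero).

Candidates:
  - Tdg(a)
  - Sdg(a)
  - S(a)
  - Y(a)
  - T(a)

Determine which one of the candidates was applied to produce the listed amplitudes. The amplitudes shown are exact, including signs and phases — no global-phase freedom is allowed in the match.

The unique candidate consistent with the amplitudes is Y(a).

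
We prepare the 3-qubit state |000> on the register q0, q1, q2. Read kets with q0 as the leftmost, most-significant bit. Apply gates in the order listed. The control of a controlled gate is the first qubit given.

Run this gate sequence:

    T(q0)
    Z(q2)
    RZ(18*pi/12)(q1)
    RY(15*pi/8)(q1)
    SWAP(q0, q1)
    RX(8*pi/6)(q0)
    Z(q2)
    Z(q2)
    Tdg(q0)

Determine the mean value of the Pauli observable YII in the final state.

The expectation value of YII is sqrt(4 - 2*sqrt(2))/4 + sqrt(6*sqrt(2) + 12)/8.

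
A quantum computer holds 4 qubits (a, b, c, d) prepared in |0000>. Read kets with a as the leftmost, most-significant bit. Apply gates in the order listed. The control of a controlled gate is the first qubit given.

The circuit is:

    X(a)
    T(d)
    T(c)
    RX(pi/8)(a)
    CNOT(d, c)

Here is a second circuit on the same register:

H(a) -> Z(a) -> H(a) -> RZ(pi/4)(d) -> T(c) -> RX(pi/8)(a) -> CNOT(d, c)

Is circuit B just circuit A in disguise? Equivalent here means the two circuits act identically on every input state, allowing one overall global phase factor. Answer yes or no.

Yes: on every input state the two circuits agree up to one overall phase factor.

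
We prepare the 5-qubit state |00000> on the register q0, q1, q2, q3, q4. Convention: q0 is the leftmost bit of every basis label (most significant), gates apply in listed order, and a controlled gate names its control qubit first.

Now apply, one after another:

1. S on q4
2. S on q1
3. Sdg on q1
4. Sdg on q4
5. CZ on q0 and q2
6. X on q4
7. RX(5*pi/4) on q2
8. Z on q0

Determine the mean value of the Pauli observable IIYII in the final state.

The expectation value of IIYII is sqrt(2)/2. Key observation: the block from step 1 through step 4 cancels to the identity and can be dropped.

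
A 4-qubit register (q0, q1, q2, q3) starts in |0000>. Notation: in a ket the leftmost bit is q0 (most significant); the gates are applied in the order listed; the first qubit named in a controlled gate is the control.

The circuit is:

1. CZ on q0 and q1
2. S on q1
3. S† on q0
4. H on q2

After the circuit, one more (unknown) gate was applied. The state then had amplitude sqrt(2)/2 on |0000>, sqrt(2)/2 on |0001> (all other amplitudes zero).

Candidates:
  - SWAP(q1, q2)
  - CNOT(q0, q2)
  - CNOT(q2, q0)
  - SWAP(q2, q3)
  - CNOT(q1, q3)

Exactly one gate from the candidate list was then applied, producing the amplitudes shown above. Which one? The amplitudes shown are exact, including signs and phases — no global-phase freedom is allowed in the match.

It was SWAP(q2, q3) that produced the state shown.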